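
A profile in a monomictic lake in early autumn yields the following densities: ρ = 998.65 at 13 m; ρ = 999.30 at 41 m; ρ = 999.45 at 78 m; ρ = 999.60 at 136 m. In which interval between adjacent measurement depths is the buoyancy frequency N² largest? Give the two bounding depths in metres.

13–41 m

Compute the density gradient over each adjacent pair:
  13–41 m: Δρ/Δz = 0.65/28 = 0.023 kg m⁻⁴
  41–78 m: Δρ/Δz = 0.15/37 = 4.1 × 10⁻³ kg m⁻⁴
  78–136 m: Δρ/Δz = 0.15/58 = 2.6 × 10⁻³ kg m⁻⁴
The largest gradient is in the 13–41 m interval — the pycnocline.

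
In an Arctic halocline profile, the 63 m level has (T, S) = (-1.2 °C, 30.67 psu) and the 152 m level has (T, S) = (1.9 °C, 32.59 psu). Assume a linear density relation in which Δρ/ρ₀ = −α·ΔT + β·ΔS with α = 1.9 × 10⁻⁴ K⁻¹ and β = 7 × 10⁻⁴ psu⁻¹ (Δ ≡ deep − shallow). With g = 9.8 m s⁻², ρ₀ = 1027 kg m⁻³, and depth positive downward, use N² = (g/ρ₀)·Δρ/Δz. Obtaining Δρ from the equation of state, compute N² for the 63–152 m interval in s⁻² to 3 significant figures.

8.31 × 10⁻⁵ s⁻²

ΔT = +3.1 K, ΔS = +1.92 psu (deep − shallow).
Δρ/ρ₀ = −αΔT + βΔS = -5.89 × 10⁻⁴ + 1.344 × 10⁻³ = 7.55 × 10⁻⁴, so Δρ ≈ 0.7754 kg m⁻³.
N² = (g/ρ₀)·Δρ/Δz = g·(Δρ/ρ₀)/Δz = 9.8 × 7.55 × 10⁻⁴ / 89 = 8.3135 × 10⁻⁵ s⁻² ≈ 8.31 × 10⁻⁵ s⁻².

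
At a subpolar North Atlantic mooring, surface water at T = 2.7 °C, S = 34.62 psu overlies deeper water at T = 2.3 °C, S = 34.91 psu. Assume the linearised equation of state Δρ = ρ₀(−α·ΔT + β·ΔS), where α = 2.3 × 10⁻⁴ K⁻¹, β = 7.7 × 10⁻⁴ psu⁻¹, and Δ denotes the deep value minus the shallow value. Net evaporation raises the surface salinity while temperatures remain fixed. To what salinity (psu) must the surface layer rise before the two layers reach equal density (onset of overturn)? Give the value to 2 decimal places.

Neutral buoyancy requires −α(T_deep − T_surf) + β(S_deep − S_surf′) = 0.
S_surf′ = S_deep − (α/β)·ΔT = 34.91 − (2.3 × 10⁻⁴/7.7 × 10⁻⁴)·(-0.4) = 35.0295 psu.
Increase required: 35.0295 − 34.62 = 0.4095 psu.

35.03 psu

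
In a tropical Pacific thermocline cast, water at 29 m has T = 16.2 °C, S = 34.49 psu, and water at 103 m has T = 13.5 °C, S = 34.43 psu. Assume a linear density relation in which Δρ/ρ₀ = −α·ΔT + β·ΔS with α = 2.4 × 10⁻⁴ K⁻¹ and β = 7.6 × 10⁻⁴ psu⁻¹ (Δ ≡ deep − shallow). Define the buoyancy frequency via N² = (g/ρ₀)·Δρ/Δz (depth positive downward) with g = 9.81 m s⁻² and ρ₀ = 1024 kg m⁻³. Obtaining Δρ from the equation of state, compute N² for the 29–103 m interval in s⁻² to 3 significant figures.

ΔT = -2.7 K, ΔS = -0.06 psu (deep − shallow).
Δρ/ρ₀ = −αΔT + βΔS = 6.48 × 10⁻⁴ − 4.56 × 10⁻⁵ = 6.024 × 10⁻⁴, so Δρ ≈ 0.6169 kg m⁻³.
N² = (g/ρ₀)·Δρ/Δz = g·(Δρ/ρ₀)/Δz = 9.81 × 6.024 × 10⁻⁴ / 74 = 7.9859 × 10⁻⁵ s⁻² ≈ 7.99 × 10⁻⁵ s⁻².

7.99 × 10⁻⁵ s⁻²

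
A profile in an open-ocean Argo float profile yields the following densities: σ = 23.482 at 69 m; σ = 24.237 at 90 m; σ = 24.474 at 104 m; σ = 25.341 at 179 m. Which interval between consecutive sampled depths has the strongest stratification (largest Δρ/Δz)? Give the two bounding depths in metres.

69–90 m

Compute the density gradient over each adjacent pair:
  69–90 m: Δρ/Δz = 0.755/21 = 0.036 kg m⁻⁴
  90–104 m: Δρ/Δz = 0.237/14 = 0.017 kg m⁻⁴
  104–179 m: Δρ/Δz = 0.867/75 = 0.012 kg m⁻⁴
The largest gradient is in the 69–90 m interval — the pycnocline.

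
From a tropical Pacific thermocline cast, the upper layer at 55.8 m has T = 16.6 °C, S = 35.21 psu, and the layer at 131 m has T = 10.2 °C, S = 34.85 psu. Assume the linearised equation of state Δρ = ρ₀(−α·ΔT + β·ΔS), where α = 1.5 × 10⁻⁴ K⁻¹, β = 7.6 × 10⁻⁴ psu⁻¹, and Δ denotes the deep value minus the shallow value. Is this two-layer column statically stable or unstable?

ΔT = 10.2 − 16.6 = -6.4 K and ΔS = 34.85 − 35.21 = -0.36 psu (deep − shallow).
−αΔT = 9.60 × 10⁻⁴; βΔS = -2.736 × 10⁻⁴; sum Δρ/ρ₀ = 6.864 × 10⁻⁴.
Δρ/ρ₀ > 0, so Δρ > 0: deeper water is denser → statically stable.

stable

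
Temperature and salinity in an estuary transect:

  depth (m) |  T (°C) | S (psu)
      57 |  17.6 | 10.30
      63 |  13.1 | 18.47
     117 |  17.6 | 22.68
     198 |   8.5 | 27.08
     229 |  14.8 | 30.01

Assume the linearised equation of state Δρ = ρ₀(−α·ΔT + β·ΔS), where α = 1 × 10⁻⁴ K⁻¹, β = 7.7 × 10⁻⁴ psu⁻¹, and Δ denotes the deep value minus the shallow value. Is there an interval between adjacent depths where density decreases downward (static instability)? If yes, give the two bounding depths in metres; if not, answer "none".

none

Evaluate Δρ/ρ₀ = −αΔT + βΔS across each adjacent pair:
  57–63 m: −αΔT+βΔS = −(1 × 10⁻⁴)(-4.5)+(7.7 × 10⁻⁴)(+8.17) = 6.7 × 10⁻³ → stable
  63–117 m: −αΔT+βΔS = −(1 × 10⁻⁴)(+4.5)+(7.7 × 10⁻⁴)(+4.21) = 2.8 × 10⁻³ → stable
  117–198 m: −αΔT+βΔS = −(1 × 10⁻⁴)(-9.1)+(7.7 × 10⁻⁴)(+4.40) = 4.3 × 10⁻³ → stable
  198–229 m: −αΔT+βΔS = −(1 × 10⁻⁴)(+6.3)+(7.7 × 10⁻⁴)(+2.93) = 1.6 × 10⁻³ → stable
Every interval has Δρ > 0: the column is stably stratified throughout.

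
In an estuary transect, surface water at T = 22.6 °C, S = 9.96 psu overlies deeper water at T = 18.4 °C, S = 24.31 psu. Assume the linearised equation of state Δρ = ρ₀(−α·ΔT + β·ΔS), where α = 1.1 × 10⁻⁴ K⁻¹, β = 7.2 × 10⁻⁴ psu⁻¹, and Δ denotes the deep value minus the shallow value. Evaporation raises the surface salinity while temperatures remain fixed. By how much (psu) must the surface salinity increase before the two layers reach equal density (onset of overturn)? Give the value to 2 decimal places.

Neutral buoyancy requires −α(T_deep − T_surf) + β(S_deep − S_surf′) = 0.
S_surf′ = S_deep − (α/β)·ΔT = 24.31 − (1.1 × 10⁻⁴/7.2 × 10⁻⁴)·(-4.2) = 24.9517 psu.
Increase required: 24.9517 − 9.96 = 14.9917 psu.

14.99 psu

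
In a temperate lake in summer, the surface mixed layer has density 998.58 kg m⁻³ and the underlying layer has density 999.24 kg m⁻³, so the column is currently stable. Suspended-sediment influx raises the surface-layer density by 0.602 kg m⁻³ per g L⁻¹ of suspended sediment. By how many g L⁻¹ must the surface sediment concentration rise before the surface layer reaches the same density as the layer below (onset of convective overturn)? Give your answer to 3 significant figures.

Density deficit of the surface layer: 999.24 − 998.58 = 0.66 kg m⁻³.
Required change = 0.66 / 0.602 = 1.10 g L⁻¹.

1.10 g L⁻¹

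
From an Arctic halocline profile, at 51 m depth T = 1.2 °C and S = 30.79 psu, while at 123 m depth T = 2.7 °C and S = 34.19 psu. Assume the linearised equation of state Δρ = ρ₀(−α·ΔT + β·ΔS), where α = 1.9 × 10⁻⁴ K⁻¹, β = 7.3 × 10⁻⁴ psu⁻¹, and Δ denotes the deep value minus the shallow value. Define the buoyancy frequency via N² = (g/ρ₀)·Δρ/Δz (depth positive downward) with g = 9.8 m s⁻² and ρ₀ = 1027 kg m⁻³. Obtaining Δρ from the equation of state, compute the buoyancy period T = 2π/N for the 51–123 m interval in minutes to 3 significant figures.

6.06 min

ΔT = +1.5 K, ΔS = +3.40 psu (deep − shallow).
Δρ/ρ₀ = −αΔT + βΔS = -2.85 × 10⁻⁴ + 2.482 × 10⁻³ = 2.197 × 10⁻³, so Δρ ≈ 2.256 kg m⁻³.
N² = (g/ρ₀)·Δρ/Δz = g·(Δρ/ρ₀)/Δz = 9.8 × 2.197 × 10⁻³ / 72 = 2.9904 × 10⁻⁴ s⁻².
N = √(2.9904 × 10⁻⁴) = 0.017293 rad s⁻¹ → T = 2π/N = 363.34 s = 6.0557 min ≈ 6.06 min.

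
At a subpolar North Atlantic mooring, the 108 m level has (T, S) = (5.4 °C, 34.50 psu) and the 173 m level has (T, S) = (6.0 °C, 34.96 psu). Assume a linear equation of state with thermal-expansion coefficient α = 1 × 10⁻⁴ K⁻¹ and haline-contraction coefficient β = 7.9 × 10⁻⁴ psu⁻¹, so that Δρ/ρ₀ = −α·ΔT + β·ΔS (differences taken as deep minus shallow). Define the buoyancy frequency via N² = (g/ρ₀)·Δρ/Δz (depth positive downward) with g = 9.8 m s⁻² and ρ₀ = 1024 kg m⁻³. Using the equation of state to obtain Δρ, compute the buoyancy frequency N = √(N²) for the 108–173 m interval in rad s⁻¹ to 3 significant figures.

ΔT = +0.6 K, ΔS = +0.46 psu (deep − shallow).
Δρ/ρ₀ = −αΔT + βΔS = -6.00 × 10⁻⁵ + 3.634 × 10⁻⁴ = 3.034 × 10⁻⁴, so Δρ ≈ 0.3107 kg m⁻³.
N² = (g/ρ₀)·Δρ/Δz = g·(Δρ/ρ₀)/Δz = 9.8 × 3.034 × 10⁻⁴ / 65 = 4.5743 × 10⁻⁵ s⁻².
N = √(4.5743 × 10⁻⁵) = 6.7634 × 10⁻³ rad s⁻¹ ≈ 6.76 × 10⁻³ rad s⁻¹.

6.76 × 10⁻³ rad s⁻¹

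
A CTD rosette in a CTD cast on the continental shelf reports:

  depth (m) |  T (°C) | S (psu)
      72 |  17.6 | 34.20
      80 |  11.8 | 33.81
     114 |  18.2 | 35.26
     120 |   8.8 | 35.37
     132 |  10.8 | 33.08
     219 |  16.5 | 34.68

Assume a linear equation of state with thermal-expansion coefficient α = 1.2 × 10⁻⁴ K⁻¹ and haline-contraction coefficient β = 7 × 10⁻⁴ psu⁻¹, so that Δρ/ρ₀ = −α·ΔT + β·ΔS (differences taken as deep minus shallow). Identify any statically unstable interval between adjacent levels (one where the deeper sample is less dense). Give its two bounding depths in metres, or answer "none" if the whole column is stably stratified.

Evaluate Δρ/ρ₀ = −αΔT + βΔS across each adjacent pair:
  72–80 m: −αΔT+βΔS = −(1.2 × 10⁻⁴)(-5.8)+(7 × 10⁻⁴)(-0.39) = 4.2 × 10⁻⁴ → stable
  80–114 m: −αΔT+βΔS = −(1.2 × 10⁻⁴)(+6.4)+(7 × 10⁻⁴)(+1.45) = 2.5 × 10⁻⁴ → stable
  114–120 m: −αΔT+βΔS = −(1.2 × 10⁻⁴)(-9.4)+(7 × 10⁻⁴)(+0.11) = 1.2 × 10⁻³ → stable
  120–132 m: −αΔT+βΔS = −(1.2 × 10⁻⁴)(+2.0)+(7 × 10⁻⁴)(-2.29) = -1.8 × 10⁻³ → UNSTABLE
  132–219 m: −αΔT+βΔS = −(1.2 × 10⁻⁴)(+5.7)+(7 × 10⁻⁴)(+1.60) = 4.4 × 10⁻⁴ → stable
The 120–132 m interval has Δρ < 0: lighter water underlies denser water.

120–132 m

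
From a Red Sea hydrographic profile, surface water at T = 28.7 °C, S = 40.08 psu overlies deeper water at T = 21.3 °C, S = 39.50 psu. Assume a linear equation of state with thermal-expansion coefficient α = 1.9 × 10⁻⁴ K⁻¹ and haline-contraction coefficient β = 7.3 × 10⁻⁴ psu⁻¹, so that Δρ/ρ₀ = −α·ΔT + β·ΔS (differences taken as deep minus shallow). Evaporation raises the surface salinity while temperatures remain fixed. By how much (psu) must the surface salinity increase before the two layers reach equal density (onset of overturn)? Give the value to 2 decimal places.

1.35 psu

Neutral buoyancy requires −α(T_deep − T_surf) + β(S_deep − S_surf′) = 0.
S_surf′ = S_deep − (α/β)·ΔT = 39.50 − (1.9 × 10⁻⁴/7.3 × 10⁻⁴)·(-7.4) = 41.4260 psu.
Increase required: 41.4260 − 40.08 = 1.3460 psu.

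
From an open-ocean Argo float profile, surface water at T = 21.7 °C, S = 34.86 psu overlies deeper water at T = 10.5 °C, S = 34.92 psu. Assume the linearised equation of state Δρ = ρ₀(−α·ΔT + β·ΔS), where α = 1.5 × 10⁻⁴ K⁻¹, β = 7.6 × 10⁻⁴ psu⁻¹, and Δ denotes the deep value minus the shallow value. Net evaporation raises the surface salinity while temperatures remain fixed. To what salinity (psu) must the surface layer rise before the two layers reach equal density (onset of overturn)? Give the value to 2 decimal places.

Neutral buoyancy requires −α(T_deep − T_surf) + β(S_deep − S_surf′) = 0.
S_surf′ = S_deep − (α/β)·ΔT = 34.92 − (1.5 × 10⁻⁴/7.6 × 10⁻⁴)·(-11.2) = 37.1305 psu.
Increase required: 37.1305 − 34.86 = 2.2705 psu.

37.13 psu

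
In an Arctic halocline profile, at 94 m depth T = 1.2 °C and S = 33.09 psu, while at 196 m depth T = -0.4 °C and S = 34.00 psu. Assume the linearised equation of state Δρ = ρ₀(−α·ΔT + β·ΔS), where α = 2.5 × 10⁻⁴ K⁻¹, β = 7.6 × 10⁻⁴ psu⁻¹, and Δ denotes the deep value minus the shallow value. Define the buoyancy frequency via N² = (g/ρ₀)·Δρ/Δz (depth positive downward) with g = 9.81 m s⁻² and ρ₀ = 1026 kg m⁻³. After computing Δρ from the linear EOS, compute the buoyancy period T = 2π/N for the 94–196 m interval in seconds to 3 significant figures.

ΔT = -1.6 K, ΔS = +0.91 psu (deep − shallow).
Δρ/ρ₀ = −αΔT + βΔS = 4.00 × 10⁻⁴ + 6.916 × 10⁻⁴ = 1.0916 × 10⁻³, so Δρ ≈ 1.120 kg m⁻³.
N² = (g/ρ₀)·Δρ/Δz = g·(Δρ/ρ₀)/Δz = 9.81 × 1.0916 × 10⁻³ / 102 = 1.0499 × 10⁻⁴ s⁻².
N = √(1.0499 × 10⁻⁴) = 0.010246 rad s⁻¹ → T = 2π/N = 613.23 s ≈ 613 s.

613 s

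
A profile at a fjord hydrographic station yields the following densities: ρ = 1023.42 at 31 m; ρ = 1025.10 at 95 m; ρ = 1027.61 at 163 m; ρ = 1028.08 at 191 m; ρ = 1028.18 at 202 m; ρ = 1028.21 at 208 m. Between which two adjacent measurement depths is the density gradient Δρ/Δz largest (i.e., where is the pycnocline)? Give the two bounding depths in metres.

95–163 m

Compute the density gradient over each adjacent pair:
  31–95 m: Δρ/Δz = 1.68/64 = 0.026 kg m⁻⁴
  95–163 m: Δρ/Δz = 2.51/68 = 0.037 kg m⁻⁴
  163–191 m: Δρ/Δz = 0.47/28 = 0.017 kg m⁻⁴
  191–202 m: Δρ/Δz = 0.10/11 = 9.1 × 10⁻³ kg m⁻⁴
  202–208 m: Δρ/Δz = 0.03/6 = 5.0 × 10⁻³ kg m⁻⁴
The largest gradient is in the 95–163 m interval — the pycnocline.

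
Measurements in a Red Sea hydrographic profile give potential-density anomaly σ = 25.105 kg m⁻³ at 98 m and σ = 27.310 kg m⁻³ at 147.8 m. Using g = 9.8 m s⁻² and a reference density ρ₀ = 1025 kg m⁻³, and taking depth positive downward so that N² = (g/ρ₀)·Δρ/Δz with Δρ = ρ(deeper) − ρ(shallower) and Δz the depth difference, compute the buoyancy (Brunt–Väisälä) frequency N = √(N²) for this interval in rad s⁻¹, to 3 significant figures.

0.0206 rad s⁻¹

Δρ = 1027.310 − 1025.105 = 2.205 kg m⁻³ over Δz = 147.8 − 98 = 49.8 m.
N² = (9.8/1025) × (2.205/49.8) = 4.2333 × 10⁻⁴ s⁻².
N = √(4.2333 × 10⁻⁴) = 0.020575 rad s⁻¹ ≈ 0.0206 rad s⁻¹.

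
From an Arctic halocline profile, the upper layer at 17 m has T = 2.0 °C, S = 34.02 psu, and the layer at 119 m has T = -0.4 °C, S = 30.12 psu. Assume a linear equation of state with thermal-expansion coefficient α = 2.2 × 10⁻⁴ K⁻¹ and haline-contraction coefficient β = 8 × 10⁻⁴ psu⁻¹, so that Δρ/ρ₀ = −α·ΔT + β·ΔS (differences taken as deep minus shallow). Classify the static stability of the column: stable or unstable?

ΔT = -0.4 − 2.0 = -2.4 K and ΔS = 30.12 − 34.02 = -3.90 psu (deep − shallow).
−αΔT = 5.28 × 10⁻⁴; βΔS = -3.12 × 10⁻³; sum Δρ/ρ₀ = -2.592 × 10⁻³.
Δρ/ρ₀ < 0, so Δρ < 0: deeper water is lighter → statically unstable; the column would overturn.

unstable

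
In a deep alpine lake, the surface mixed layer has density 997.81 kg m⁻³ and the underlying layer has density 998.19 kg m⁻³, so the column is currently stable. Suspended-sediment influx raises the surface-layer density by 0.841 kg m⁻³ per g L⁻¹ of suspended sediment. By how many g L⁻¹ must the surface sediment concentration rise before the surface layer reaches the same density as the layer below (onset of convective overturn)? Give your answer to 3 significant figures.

0.452 g L⁻¹

Density deficit of the surface layer: 998.19 − 997.81 = 0.38 kg m⁻³.
Required change = 0.38 / 0.841 = 0.452 g L⁻¹.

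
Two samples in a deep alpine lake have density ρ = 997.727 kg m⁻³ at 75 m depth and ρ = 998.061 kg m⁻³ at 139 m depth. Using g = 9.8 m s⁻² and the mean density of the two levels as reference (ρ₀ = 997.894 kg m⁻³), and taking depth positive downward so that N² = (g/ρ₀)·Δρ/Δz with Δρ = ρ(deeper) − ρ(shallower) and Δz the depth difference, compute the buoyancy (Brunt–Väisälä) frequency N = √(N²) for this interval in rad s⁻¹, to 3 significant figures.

Δρ = 998.061 − 997.727 = 0.334 kg m⁻³ over Δz = 139 − 75 = 64 m.
N² = (9.8/997.894) × (0.334/64) = 5.1252 × 10⁻⁵ s⁻².
N = √(5.1252 × 10⁻⁵) = 7.1591 × 10⁻³ rad s⁻¹ ≈ 7.16 × 10⁻³ rad s⁻¹.

7.16 × 10⁻³ rad s⁻¹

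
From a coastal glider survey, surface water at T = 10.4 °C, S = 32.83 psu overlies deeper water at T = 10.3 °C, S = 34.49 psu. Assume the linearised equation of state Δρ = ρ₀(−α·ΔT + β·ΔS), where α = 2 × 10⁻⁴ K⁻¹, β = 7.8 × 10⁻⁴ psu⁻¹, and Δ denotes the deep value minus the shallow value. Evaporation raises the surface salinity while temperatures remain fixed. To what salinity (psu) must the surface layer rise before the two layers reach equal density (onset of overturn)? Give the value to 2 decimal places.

34.52 psu

Neutral buoyancy requires −α(T_deep − T_surf) + β(S_deep − S_surf′) = 0.
S_surf′ = S_deep − (α/β)·ΔT = 34.49 − (2 × 10⁻⁴/7.8 × 10⁻⁴)·(-0.1) = 34.5156 psu.
Increase required: 34.5156 − 32.83 = 1.6856 psu.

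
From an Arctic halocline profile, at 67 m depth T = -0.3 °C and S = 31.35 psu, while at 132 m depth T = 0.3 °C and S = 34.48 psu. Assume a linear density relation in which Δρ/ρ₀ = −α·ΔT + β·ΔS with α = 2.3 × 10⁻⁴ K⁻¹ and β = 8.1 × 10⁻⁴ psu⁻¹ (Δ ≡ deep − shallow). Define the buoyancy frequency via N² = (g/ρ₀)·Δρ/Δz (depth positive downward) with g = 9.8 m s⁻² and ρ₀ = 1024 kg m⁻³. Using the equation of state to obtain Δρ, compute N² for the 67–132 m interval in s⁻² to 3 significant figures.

ΔT = +0.6 K, ΔS = +3.13 psu (deep − shallow).
Δρ/ρ₀ = −αΔT + βΔS = -1.38 × 10⁻⁴ + 2.5353 × 10⁻³ = 2.3973 × 10⁻³, so Δρ ≈ 2.455 kg m⁻³.
N² = (g/ρ₀)·Δρ/Δz = g·(Δρ/ρ₀)/Δz = 9.8 × 2.3973 × 10⁻³ / 65 = 3.6144 × 10⁻⁴ s⁻² ≈ 3.61 × 10⁻⁴ s⁻².

3.61 × 10⁻⁴ s⁻²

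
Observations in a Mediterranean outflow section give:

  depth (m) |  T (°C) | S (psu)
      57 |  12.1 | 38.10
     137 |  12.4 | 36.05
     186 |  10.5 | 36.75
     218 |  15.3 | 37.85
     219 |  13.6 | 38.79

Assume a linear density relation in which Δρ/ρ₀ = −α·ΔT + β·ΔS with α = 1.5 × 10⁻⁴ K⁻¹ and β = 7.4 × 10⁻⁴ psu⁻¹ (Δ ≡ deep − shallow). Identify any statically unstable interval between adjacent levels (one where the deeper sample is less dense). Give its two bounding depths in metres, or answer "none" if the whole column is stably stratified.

Evaluate Δρ/ρ₀ = −αΔT + βΔS across each adjacent pair:
  57–137 m: −αΔT+βΔS = −(1.5 × 10⁻⁴)(+0.3)+(7.4 × 10⁻⁴)(-2.05) = -1.6 × 10⁻³ → UNSTABLE
  137–186 m: −αΔT+βΔS = −(1.5 × 10⁻⁴)(-1.9)+(7.4 × 10⁻⁴)(+0.70) = 8.0 × 10⁻⁴ → stable
  186–218 m: −αΔT+βΔS = −(1.5 × 10⁻⁴)(+4.8)+(7.4 × 10⁻⁴)(+1.10) = 9.4 × 10⁻⁵ → stable
  218–219 m: −αΔT+βΔS = −(1.5 × 10⁻⁴)(-1.7)+(7.4 × 10⁻⁴)(+0.94) = 9.5 × 10⁻⁴ → stable
The 57–137 m interval has Δρ < 0: lighter water underlies denser water.

57–137 m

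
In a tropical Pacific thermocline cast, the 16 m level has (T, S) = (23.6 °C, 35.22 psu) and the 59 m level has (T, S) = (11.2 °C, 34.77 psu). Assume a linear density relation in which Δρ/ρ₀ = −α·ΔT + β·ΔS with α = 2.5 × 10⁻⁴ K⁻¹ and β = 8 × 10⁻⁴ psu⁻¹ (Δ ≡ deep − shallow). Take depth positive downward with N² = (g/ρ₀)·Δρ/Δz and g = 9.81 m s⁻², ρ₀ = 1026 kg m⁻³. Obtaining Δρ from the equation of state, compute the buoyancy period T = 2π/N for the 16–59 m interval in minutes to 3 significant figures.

ΔT = -12.4 K, ΔS = -0.45 psu (deep − shallow).
Δρ/ρ₀ = −αΔT + βΔS = 3.10 × 10⁻³ − 3.60 × 10⁻⁴ = 2.74 × 10⁻³, so Δρ ≈ 2.811 kg m⁻³.
N² = (g/ρ₀)·Δρ/Δz = g·(Δρ/ρ₀)/Δz = 9.81 × 2.74 × 10⁻³ / 43 = 6.2510 × 10⁻⁴ s⁻².
N = √(6.2510 × 10⁻⁴) = 0.025002 rad s⁻¹ → T = 2π/N = 251.31 s = 4.1885 min ≈ 4.19 min.

4.19 min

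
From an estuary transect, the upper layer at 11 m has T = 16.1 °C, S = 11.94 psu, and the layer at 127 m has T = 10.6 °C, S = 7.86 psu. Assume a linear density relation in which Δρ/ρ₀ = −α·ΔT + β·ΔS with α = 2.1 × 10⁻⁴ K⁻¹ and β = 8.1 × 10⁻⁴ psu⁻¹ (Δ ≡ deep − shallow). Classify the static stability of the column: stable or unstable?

unstable

ΔT = 10.6 − 16.1 = -5.5 K and ΔS = 7.86 − 11.94 = -4.08 psu (deep − shallow).
−αΔT = 1.155 × 10⁻³; βΔS = -3.3048 × 10⁻³; sum Δρ/ρ₀ = -2.1498 × 10⁻³.
Δρ/ρ₀ < 0, so Δρ < 0: deeper water is lighter → statically unstable; the column would overturn.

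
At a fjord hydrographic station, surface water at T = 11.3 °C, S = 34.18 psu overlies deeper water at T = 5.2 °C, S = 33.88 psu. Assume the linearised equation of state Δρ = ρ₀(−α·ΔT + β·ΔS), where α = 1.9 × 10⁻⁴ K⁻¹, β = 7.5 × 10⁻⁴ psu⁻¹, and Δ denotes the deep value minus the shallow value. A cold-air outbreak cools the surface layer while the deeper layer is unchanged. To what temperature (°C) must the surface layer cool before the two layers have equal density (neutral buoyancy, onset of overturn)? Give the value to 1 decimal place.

6.4 °C

Neutral buoyancy requires Δρ = 0, i.e. −α(T_deep − T_surf′) + β(S_deep − S_surf) = 0.
T_surf′ = T_deep − (β/α)·ΔS = 5.2 − (7.5 × 10⁻⁴/1.9 × 10⁻⁴)·(-0.30) = 6.384 °C.
Cooling required: 11.3 − (6.384) = 4.916 °C.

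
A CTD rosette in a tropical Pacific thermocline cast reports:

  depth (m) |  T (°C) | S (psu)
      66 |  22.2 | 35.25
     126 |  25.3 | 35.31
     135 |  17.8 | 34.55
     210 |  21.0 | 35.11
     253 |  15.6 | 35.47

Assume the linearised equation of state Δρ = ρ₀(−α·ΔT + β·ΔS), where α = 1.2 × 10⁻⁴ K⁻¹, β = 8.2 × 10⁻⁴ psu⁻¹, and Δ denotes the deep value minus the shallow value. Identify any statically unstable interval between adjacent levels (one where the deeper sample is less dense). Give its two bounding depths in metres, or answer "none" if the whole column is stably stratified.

Evaluate Δρ/ρ₀ = −αΔT + βΔS across each adjacent pair:
  66–126 m: −αΔT+βΔS = −(1.2 × 10⁻⁴)(+3.1)+(8.2 × 10⁻⁴)(+0.06) = -3.2 × 10⁻⁴ → UNSTABLE
  126–135 m: −αΔT+βΔS = −(1.2 × 10⁻⁴)(-7.5)+(8.2 × 10⁻⁴)(-0.76) = 2.8 × 10⁻⁴ → stable
  135–210 m: −αΔT+βΔS = −(1.2 × 10⁻⁴)(+3.2)+(8.2 × 10⁻⁴)(+0.56) = 7.5 × 10⁻⁵ → stable
  210–253 m: −αΔT+βΔS = −(1.2 × 10⁻⁴)(-5.4)+(8.2 × 10⁻⁴)(+0.36) = 9.4 × 10⁻⁴ → stable
The 66–126 m interval has Δρ < 0: lighter water underlies denser water.

66–126 m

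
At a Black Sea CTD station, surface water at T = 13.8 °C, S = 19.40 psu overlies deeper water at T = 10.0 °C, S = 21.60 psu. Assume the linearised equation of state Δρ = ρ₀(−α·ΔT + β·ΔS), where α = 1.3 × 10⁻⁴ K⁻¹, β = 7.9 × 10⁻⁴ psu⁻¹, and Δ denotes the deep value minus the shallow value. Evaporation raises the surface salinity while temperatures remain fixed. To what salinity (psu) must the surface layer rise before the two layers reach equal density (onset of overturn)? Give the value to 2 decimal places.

22.23 psu

Neutral buoyancy requires −α(T_deep − T_surf) + β(S_deep − S_surf′) = 0.
S_surf′ = S_deep − (α/β)·ΔT = 21.60 − (1.3 × 10⁻⁴/7.9 × 10⁻⁴)·(-3.8) = 22.2253 psu.
Increase required: 22.2253 − 19.40 = 2.8253 psu.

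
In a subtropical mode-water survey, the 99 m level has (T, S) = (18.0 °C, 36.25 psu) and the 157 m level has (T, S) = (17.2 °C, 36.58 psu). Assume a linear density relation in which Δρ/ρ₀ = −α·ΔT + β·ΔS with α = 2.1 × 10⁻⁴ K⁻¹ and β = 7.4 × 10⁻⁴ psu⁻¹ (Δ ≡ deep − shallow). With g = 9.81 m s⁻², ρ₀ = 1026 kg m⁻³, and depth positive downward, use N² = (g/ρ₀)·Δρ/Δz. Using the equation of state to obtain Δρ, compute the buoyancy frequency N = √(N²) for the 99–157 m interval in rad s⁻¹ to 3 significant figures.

8.35 × 10⁻³ rad s⁻¹

ΔT = -0.8 K, ΔS = +0.33 psu (deep − shallow).
Δρ/ρ₀ = −αΔT + βΔS = 1.68 × 10⁻⁴ + 2.442 × 10⁻⁴ = 4.122 × 10⁻⁴, so Δρ ≈ 0.4229 kg m⁻³.
N² = (g/ρ₀)·Δρ/Δz = g·(Δρ/ρ₀)/Δz = 9.81 × 4.122 × 10⁻⁴ / 58 = 6.9719 × 10⁻⁵ s⁻².
N = √(6.9719 × 10⁻⁵) = 8.3498 × 10⁻³ rad s⁻¹ ≈ 8.35 × 10⁻³ rad s⁻¹.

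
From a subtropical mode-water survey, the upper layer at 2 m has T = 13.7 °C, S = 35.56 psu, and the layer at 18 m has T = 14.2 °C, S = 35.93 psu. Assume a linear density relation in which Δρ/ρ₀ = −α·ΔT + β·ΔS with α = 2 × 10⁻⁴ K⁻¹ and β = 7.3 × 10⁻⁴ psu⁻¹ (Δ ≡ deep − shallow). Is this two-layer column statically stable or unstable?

stable

ΔT = 14.2 − 13.7 = +0.5 K and ΔS = 35.93 − 35.56 = +0.37 psu (deep − shallow).
−αΔT = -1.00 × 10⁻⁴; βΔS = 2.701 × 10⁻⁴; sum Δρ/ρ₀ = 1.701 × 10⁻⁴.
Δρ/ρ₀ > 0, so Δρ > 0: deeper water is denser → statically stable.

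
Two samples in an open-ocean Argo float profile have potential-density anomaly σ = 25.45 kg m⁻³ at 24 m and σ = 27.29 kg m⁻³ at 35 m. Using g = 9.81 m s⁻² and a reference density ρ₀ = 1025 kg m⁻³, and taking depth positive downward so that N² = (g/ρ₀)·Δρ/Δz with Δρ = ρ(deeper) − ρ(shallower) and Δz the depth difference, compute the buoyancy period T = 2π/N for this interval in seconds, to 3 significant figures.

157 s

Δρ = 1027.29 − 1025.45 = 1.84 kg m⁻³ over Δz = 35 − 24 = 11 m.
N² = (9.81/1025) × (1.84/11) = 1.6009 × 10⁻³ s⁻².
N = √(1.6009 × 10⁻³) = 0.040011 rad s⁻¹, so T = 2π/N = 157.04 s ≈ 157 s.
Since Δρ > 0 the layer is stably stratified.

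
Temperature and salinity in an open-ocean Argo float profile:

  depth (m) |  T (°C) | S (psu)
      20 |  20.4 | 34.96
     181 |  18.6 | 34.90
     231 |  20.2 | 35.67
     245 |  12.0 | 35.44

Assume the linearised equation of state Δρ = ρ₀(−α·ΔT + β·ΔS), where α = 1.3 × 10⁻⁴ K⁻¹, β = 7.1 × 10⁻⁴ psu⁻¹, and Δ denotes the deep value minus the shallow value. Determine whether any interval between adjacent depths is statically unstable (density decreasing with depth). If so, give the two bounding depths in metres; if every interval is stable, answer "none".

Evaluate Δρ/ρ₀ = −αΔT + βΔS across each adjacent pair:
  20–181 m: −αΔT+βΔS = −(1.3 × 10⁻⁴)(-1.8)+(7.1 × 10⁻⁴)(-0.06) = 1.9 × 10⁻⁴ → stable
  181–231 m: −αΔT+βΔS = −(1.3 × 10⁻⁴)(+1.6)+(7.1 × 10⁻⁴)(+0.77) = 3.4 × 10⁻⁴ → stable
  231–245 m: −αΔT+βΔS = −(1.3 × 10⁻⁴)(-8.2)+(7.1 × 10⁻⁴)(-0.23) = 9.0 × 10⁻⁴ → stable
Every interval has Δρ > 0: the column is stably stratified throughout.

none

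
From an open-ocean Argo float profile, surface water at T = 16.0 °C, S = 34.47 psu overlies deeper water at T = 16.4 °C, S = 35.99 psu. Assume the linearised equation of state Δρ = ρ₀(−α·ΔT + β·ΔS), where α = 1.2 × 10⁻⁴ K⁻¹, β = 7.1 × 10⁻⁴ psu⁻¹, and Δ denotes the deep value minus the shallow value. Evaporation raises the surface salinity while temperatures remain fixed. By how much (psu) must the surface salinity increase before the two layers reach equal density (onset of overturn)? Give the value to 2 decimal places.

1.45 psu

Neutral buoyancy requires −α(T_deep − T_surf) + β(S_deep − S_surf′) = 0.
S_surf′ = S_deep − (α/β)·ΔT = 35.99 − (1.2 × 10⁻⁴/7.1 × 10⁻⁴)·(+0.4) = 35.9224 psu.
Increase required: 35.9224 − 34.47 = 1.4524 psu.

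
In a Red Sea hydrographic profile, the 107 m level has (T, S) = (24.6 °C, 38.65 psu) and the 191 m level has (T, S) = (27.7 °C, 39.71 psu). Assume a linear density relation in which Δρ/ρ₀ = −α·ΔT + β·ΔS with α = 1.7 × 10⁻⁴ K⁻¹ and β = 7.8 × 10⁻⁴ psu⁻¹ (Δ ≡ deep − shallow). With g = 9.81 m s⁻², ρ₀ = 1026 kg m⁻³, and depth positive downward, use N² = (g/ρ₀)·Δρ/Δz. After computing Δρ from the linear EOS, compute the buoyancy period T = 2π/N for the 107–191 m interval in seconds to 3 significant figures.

1.06 × 10³ s

ΔT = +3.1 K, ΔS = +1.06 psu (deep − shallow).
Δρ/ρ₀ = −αΔT + βΔS = -5.27 × 10⁻⁴ + 8.268 × 10⁻⁴ = 2.998 × 10⁻⁴, so Δρ ≈ 0.3076 kg m⁻³.
N² = (g/ρ₀)·Δρ/Δz = g·(Δρ/ρ₀)/Δz = 9.81 × 2.998 × 10⁻⁴ / 84 = 3.5012 × 10⁻⁵ s⁻².
N = √(3.5012 × 10⁻⁵) = 5.9171 × 10⁻³ rad s⁻¹ → T = 2π/N = 1.0619 × 10³ s ≈ 1.06 × 10³ s.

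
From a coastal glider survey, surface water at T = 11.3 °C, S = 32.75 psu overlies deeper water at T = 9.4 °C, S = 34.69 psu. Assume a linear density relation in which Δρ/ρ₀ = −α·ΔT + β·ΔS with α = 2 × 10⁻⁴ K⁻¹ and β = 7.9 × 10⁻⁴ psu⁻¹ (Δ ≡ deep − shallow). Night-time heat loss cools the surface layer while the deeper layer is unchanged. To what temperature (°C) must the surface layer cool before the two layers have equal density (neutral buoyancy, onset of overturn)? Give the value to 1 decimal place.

Neutral buoyancy requires Δρ = 0, i.e. −α(T_deep − T_surf′) + β(S_deep − S_surf) = 0.
T_surf′ = T_deep − (β/α)·ΔS = 9.4 − (7.9 × 10⁻⁴/2 × 10⁻⁴)·(+1.94) = 1.737 °C.
Cooling required: 11.3 − (1.737) = 9.563 °C.

1.7 °C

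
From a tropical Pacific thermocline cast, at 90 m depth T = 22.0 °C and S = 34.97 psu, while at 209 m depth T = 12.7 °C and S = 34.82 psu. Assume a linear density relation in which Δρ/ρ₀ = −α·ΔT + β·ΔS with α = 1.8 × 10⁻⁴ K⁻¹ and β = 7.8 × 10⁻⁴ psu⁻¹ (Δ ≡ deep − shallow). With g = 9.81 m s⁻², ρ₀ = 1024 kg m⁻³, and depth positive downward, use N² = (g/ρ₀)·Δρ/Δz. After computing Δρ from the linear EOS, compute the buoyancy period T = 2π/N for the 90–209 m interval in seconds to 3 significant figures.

555 s

ΔT = -9.3 K, ΔS = -0.15 psu (deep − shallow).
Δρ/ρ₀ = −αΔT + βΔS = 1.674 × 10⁻³ − 1.17 × 10⁻⁴ = 1.557 × 10⁻³, so Δρ ≈ 1.594 kg m⁻³.
N² = (g/ρ₀)·Δρ/Δz = g·(Δρ/ρ₀)/Δz = 9.81 × 1.557 × 10⁻³ / 119 = 1.2835 × 10⁻⁴ s⁻².
N = √(1.2835 × 10⁻⁴) = 0.011329 rad s⁻¹ → T = 2π/N = 554.61 s ≈ 555 s.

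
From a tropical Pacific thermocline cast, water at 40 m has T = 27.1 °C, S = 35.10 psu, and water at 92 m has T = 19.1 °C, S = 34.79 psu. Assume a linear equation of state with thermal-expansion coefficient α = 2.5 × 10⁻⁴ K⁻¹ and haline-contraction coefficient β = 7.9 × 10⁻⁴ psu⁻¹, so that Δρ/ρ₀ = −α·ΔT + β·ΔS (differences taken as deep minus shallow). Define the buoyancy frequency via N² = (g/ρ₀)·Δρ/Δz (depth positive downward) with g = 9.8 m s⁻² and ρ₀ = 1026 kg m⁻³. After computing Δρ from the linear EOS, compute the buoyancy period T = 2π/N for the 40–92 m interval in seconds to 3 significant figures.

ΔT = -8.0 K, ΔS = -0.31 psu (deep − shallow).
Δρ/ρ₀ = −αΔT + βΔS = 2.00 × 10⁻³ − 2.449 × 10⁻⁴ = 1.7551 × 10⁻³, so Δρ ≈ 1.801 kg m⁻³.
N² = (g/ρ₀)·Δρ/Δz = g·(Δρ/ρ₀)/Δz = 9.8 × 1.7551 × 10⁻³ / 52 = 3.3077 × 10⁻⁴ s⁻².
N = √(3.3077 × 10⁻⁴) = 0.018187 rad s⁻¹ → T = 2π/N = 345.48 s ≈ 345 s.

345 s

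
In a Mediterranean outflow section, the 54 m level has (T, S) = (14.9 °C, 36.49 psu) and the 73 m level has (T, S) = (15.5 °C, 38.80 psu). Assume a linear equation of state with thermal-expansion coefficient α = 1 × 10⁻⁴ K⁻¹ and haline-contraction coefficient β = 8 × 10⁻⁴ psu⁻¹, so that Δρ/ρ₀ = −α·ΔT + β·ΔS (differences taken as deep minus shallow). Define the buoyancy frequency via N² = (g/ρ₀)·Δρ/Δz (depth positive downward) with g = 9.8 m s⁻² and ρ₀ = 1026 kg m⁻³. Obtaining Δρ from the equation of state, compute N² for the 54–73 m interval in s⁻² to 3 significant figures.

9.22 × 10⁻⁴ s⁻²

ΔT = +0.6 K, ΔS = +2.31 psu (deep − shallow).
Δρ/ρ₀ = −αΔT + βΔS = -6.00 × 10⁻⁵ + 1.848 × 10⁻³ = 1.788 × 10⁻³, so Δρ ≈ 1.834 kg m⁻³.
N² = (g/ρ₀)·Δρ/Δz = g·(Δρ/ρ₀)/Δz = 9.8 × 1.788 × 10⁻³ / 19 = 9.2223 × 10⁻⁴ s⁻² ≈ 9.22 × 10⁻⁴ s⁻².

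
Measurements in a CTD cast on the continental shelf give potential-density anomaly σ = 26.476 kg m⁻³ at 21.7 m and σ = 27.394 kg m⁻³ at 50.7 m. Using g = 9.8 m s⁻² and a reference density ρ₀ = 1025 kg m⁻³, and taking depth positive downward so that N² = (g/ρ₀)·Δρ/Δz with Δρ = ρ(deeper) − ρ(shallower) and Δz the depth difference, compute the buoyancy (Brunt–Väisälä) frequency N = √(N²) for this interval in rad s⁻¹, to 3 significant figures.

Δρ = 1027.394 − 1026.476 = 0.918 kg m⁻³ over Δz = 50.7 − 21.7 = 29 m.
N² = (9.8/1025) × (0.918/29) = 3.0265 × 10⁻⁴ s⁻².
N = √(3.0265 × 10⁻⁴) = 0.017397 rad s⁻¹ ≈ 0.0174 rad s⁻¹.

0.0174 rad s⁻¹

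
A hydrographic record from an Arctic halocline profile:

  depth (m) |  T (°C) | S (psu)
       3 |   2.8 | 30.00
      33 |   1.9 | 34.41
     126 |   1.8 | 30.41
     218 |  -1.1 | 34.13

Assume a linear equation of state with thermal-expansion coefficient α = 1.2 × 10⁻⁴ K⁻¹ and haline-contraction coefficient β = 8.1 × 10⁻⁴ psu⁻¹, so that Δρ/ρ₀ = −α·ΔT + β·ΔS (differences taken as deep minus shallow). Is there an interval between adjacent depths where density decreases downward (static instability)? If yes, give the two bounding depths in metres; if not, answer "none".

Evaluate Δρ/ρ₀ = −αΔT + βΔS across each adjacent pair:
  3–33 m: −αΔT+βΔS = −(1.2 × 10⁻⁴)(-0.9)+(8.1 × 10⁻⁴)(+4.41) = 3.7 × 10⁻³ → stable
  33–126 m: −αΔT+βΔS = −(1.2 × 10⁻⁴)(-0.1)+(8.1 × 10⁻⁴)(-4.00) = -3.2 × 10⁻³ → UNSTABLE
  126–218 m: −αΔT+βΔS = −(1.2 × 10⁻⁴)(-2.9)+(8.1 × 10⁻⁴)(+3.72) = 3.4 × 10⁻³ → stable
The 33–126 m interval has Δρ < 0: lighter water underlies denser water.

33–126 m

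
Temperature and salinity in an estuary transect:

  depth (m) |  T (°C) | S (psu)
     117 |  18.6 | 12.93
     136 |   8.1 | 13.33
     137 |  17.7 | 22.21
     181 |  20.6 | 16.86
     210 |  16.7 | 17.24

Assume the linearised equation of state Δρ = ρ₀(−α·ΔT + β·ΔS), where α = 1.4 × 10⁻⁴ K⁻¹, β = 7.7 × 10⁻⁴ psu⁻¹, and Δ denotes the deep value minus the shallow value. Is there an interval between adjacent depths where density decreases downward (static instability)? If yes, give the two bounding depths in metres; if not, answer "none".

137–181 m

Evaluate Δρ/ρ₀ = −αΔT + βΔS across each adjacent pair:
  117–136 m: −αΔT+βΔS = −(1.4 × 10⁻⁴)(-10.5)+(7.7 × 10⁻⁴)(+0.40) = 1.8 × 10⁻³ → stable
  136–137 m: −αΔT+βΔS = −(1.4 × 10⁻⁴)(+9.6)+(7.7 × 10⁻⁴)(+8.88) = 5.5 × 10⁻³ → stable
  137–181 m: −αΔT+βΔS = −(1.4 × 10⁻⁴)(+2.9)+(7.7 × 10⁻⁴)(-5.35) = -4.5 × 10⁻³ → UNSTABLE
  181–210 m: −αΔT+βΔS = −(1.4 × 10⁻⁴)(-3.9)+(7.7 × 10⁻⁴)(+0.38) = 8.4 × 10⁻⁴ → stable
The 137–181 m interval has Δρ < 0: lighter water underlies denser water.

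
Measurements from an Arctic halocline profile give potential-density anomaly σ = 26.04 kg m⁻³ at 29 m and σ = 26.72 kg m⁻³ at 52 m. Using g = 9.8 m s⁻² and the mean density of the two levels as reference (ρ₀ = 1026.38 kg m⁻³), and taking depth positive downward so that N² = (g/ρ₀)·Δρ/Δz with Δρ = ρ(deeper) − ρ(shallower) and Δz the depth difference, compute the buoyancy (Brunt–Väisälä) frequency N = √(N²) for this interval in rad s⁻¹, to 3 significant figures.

Δρ = 1026.72 − 1026.04 = 0.68 kg m⁻³ over Δz = 52 − 29 = 23 m.
N² = (9.8/1026.38) × (0.68/23) = 2.8229 × 10⁻⁴ s⁻².
N = √(2.8229 × 10⁻⁴) = 0.016801 rad s⁻¹ ≈ 0.0168 rad s⁻¹.

0.0168 rad s⁻¹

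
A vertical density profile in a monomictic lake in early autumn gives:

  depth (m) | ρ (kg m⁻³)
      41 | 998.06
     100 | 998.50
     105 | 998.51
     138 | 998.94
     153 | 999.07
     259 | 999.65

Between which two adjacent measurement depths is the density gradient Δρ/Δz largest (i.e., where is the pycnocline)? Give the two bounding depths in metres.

105–138 m

Compute the density gradient over each adjacent pair:
  41–100 m: Δρ/Δz = 0.44/59 = 7.5 × 10⁻³ kg m⁻⁴
  100–105 m: Δρ/Δz = 0.01/5 = 2.0 × 10⁻³ kg m⁻⁴
  105–138 m: Δρ/Δz = 0.43/33 = 0.013 kg m⁻⁴
  138–153 m: Δρ/Δz = 0.13/15 = 8.7 × 10⁻³ kg m⁻⁴
  153–259 m: Δρ/Δz = 0.58/106 = 5.5 × 10⁻³ kg m⁻⁴
The largest gradient is in the 105–138 m interval — the pycnocline.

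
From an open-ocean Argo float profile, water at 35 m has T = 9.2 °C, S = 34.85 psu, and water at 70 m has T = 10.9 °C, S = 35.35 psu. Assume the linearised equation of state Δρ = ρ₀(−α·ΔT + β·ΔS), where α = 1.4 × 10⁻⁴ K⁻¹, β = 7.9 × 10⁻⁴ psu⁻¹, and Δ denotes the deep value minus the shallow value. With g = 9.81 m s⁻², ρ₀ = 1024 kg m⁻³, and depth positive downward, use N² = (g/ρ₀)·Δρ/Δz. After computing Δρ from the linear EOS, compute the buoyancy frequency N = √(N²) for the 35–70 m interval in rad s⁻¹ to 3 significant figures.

ΔT = +1.7 K, ΔS = +0.50 psu (deep − shallow).
Δρ/ρ₀ = −αΔT + βΔS = -2.38 × 10⁻⁴ + 3.95 × 10⁻⁴ = 1.57 × 10⁻⁴, so Δρ ≈ 0.1608 kg m⁻³.
N² = (g/ρ₀)·Δρ/Δz = g·(Δρ/ρ₀)/Δz = 9.81 × 1.57 × 10⁻⁴ / 35 = 4.4005 × 10⁻⁵ s⁻².
N = √(4.4005 × 10⁻⁵) = 6.6336 × 10⁻³ rad s⁻¹ ≈ 6.63 × 10⁻³ rad s⁻¹.

6.63 × 10⁻³ rad s⁻¹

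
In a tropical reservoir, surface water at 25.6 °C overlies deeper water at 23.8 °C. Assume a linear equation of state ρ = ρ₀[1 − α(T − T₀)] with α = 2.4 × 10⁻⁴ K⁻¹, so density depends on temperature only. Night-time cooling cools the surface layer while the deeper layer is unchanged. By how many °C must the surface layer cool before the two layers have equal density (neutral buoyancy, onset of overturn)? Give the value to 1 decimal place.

With temperature the only control, equal density requires T_surf′ = T_deep.
T_surf′ = 23.8 °C.
Cooling required: 25.6 − 23.8 = 1.8 °C.

1.8 °C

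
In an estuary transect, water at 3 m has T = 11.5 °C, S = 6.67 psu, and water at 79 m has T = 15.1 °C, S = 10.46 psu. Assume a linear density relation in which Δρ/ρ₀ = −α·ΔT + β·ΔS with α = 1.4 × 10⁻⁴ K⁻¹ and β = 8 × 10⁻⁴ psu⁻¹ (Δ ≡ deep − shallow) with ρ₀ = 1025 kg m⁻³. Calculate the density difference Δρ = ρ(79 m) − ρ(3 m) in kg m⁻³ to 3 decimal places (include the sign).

ΔT = +3.6 K, ΔS = +3.79 psu (deep − shallow).
Δρ/ρ₀ = −(1.4 × 10⁻⁴)(+3.6) + (8 × 10⁻⁴)(+3.79) = 2.528 × 10⁻³.
Δρ = 1025 × (2.528 × 10⁻³) = +2.591 kg m⁻³.
Positive Δρ: denser below, stable.

+2.591 kg m⁻³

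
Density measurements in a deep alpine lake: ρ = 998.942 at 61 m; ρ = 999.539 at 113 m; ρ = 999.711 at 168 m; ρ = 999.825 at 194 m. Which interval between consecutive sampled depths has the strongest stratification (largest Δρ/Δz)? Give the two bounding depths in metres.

Compute the density gradient over each adjacent pair:
  61–113 m: Δρ/Δz = 0.597/52 = 0.011 kg m⁻⁴
  113–168 m: Δρ/Δz = 0.172/55 = 3.1 × 10⁻³ kg m⁻⁴
  168–194 m: Δρ/Δz = 0.114/26 = 4.4 × 10⁻³ kg m⁻⁴
The largest gradient is in the 61–113 m interval — the pycnocline.

61–113 m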